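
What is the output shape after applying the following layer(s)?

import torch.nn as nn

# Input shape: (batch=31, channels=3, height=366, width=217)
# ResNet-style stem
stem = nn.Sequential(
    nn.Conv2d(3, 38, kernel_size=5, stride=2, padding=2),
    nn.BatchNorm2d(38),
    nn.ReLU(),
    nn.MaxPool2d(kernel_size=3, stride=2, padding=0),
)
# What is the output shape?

Input shape: (31, 3, 366, 217)
  -> after Conv2d 5x5 stride=2: (31, 38, 183, 109)
Output shape: (31, 38, 91, 54)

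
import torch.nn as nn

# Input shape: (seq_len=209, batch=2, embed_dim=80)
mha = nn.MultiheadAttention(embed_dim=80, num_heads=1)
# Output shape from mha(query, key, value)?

Input shape: (209, 2, 80)
Output shape: (209, 2, 80)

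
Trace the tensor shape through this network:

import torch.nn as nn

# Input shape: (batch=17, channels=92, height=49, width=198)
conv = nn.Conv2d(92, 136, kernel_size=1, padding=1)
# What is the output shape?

Input shape: (17, 92, 49, 198)
Output shape: (17, 136, 51, 200)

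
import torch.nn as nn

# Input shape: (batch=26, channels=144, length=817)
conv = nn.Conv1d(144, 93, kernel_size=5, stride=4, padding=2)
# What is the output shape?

Input shape: (26, 144, 817)
Output shape: (26, 93, 205)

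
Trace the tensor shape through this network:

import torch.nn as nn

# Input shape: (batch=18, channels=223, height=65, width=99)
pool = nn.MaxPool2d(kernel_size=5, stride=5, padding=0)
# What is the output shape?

Input shape: (18, 223, 65, 99)
Output shape: (18, 223, 13, 19)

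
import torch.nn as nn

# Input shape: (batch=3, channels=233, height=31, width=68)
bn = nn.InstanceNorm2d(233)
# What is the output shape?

Input shape: (3, 233, 31, 68)
Output shape: (3, 233, 31, 68)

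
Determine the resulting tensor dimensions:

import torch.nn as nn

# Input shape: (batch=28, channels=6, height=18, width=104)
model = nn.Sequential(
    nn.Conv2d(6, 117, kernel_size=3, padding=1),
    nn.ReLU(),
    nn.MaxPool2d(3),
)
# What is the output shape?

Input shape: (28, 6, 18, 104)
  -> after Conv2d: (28, 117, 18, 104)
  -> after ReLU: (28, 117, 18, 104)
Output shape: (28, 117, 6, 34)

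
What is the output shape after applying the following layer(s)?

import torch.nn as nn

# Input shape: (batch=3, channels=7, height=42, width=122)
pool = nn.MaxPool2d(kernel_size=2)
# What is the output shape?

Input shape: (3, 7, 42, 122)
Output shape: (3, 7, 21, 61)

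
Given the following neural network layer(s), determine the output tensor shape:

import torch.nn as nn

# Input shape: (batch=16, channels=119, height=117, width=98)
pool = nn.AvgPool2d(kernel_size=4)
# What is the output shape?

Input shape: (16, 119, 117, 98)
Output shape: (16, 119, 29, 24)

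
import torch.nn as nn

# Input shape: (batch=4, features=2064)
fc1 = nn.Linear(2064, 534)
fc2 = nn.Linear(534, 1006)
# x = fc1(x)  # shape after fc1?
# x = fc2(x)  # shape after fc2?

Input shape: (4, 2064)
  -> after fc1: (4, 534)
Output shape: (4, 1006)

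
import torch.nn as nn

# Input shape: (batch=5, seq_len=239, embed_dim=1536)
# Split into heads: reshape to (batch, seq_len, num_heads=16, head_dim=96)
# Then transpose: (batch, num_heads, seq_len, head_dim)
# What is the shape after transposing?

Input shape: (5, 239, 1536)
  -> after reshape: (5, 239, 16, 96)
Output shape: (5, 16, 239, 96)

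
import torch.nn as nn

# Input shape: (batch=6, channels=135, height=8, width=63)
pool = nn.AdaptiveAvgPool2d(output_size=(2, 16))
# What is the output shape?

Input shape: (6, 135, 8, 63)
Output shape: (6, 135, 2, 16)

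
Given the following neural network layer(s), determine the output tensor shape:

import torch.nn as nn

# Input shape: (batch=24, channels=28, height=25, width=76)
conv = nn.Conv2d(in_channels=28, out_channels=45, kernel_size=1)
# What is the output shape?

Input shape: (24, 28, 25, 76)
Output shape: (24, 45, 25, 76)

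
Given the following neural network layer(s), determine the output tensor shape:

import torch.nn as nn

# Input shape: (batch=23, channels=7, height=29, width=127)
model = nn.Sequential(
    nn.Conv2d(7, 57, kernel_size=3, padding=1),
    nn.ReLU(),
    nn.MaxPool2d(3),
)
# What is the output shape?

Input shape: (23, 7, 29, 127)
  -> after Conv2d: (23, 57, 29, 127)
  -> after ReLU: (23, 57, 29, 127)
Output shape: (23, 57, 9, 42)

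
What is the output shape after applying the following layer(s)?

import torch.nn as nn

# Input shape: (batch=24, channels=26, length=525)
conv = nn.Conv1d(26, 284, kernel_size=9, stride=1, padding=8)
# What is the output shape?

Input shape: (24, 26, 525)
Output shape: (24, 284, 533)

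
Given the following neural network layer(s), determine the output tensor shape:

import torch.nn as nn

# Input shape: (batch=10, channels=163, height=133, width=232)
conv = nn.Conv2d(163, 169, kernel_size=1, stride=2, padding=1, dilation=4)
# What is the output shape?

Input shape: (10, 163, 133, 232)
Output shape: (10, 169, 68, 117)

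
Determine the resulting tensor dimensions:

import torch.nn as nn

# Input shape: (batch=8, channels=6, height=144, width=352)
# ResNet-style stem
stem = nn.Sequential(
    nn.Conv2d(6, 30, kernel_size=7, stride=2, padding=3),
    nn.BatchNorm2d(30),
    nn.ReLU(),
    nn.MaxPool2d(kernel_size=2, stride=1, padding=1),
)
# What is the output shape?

Input shape: (8, 6, 144, 352)
  -> after Conv2d 7x7 stride=2: (8, 30, 72, 176)
Output shape: (8, 30, 73, 177)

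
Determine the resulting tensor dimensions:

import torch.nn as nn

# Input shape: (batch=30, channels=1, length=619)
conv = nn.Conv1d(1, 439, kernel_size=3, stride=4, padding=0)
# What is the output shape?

Input shape: (30, 1, 619)
Output shape: (30, 439, 155)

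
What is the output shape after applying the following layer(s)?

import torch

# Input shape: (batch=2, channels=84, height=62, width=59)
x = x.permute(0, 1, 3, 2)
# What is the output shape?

Input shape: (2, 84, 62, 59)
Output shape: (2, 84, 59, 62)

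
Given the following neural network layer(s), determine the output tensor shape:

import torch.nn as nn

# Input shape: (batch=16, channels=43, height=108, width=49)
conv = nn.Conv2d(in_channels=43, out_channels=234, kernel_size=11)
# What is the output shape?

Input shape: (16, 43, 108, 49)
Output shape: (16, 234, 98, 39)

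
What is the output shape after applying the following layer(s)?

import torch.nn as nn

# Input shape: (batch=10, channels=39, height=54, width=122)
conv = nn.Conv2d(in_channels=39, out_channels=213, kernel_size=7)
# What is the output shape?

Input shape: (10, 39, 54, 122)
Output shape: (10, 213, 48, 116)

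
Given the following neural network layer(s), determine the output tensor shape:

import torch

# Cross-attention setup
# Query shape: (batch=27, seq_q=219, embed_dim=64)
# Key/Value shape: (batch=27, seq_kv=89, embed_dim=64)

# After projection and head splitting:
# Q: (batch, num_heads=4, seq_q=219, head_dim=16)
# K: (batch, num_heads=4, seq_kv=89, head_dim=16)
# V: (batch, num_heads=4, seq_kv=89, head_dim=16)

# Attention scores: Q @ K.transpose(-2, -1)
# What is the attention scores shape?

Input shape: (27, 219, 64)
Output shape: (27, 4, 219, 89)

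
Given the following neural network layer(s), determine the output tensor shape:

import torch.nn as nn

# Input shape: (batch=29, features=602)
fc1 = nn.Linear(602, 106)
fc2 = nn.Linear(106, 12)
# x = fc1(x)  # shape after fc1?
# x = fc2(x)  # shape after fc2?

Input shape: (29, 602)
  -> after fc1: (29, 106)
Output shape: (29, 12)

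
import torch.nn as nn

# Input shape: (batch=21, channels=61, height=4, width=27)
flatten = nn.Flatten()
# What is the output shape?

Input shape: (21, 61, 4, 27)
Output shape: (21, 6588)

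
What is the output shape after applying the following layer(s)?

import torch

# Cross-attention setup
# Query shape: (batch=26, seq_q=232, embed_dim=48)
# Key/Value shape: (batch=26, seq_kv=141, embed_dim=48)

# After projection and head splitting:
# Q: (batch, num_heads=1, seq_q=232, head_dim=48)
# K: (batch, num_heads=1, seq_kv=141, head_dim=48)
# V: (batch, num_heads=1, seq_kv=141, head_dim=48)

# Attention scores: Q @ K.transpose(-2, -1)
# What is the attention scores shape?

Input shape: (26, 232, 48)
Output shape: (26, 1, 232, 141)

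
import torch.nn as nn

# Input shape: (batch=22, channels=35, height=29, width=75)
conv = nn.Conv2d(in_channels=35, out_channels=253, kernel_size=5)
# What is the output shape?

Input shape: (22, 35, 29, 75)
Output shape: (22, 253, 25, 71)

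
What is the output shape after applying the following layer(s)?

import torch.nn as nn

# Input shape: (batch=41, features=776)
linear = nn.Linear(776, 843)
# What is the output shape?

Input shape: (41, 776)
Output shape: (41, 843)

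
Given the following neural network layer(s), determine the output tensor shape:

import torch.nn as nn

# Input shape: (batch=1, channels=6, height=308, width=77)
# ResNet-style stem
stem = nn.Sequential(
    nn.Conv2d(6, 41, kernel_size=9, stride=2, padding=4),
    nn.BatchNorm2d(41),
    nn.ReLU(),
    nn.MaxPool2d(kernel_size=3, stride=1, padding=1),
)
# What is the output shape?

Input shape: (1, 6, 308, 77)
  -> after Conv2d 9x9 stride=2: (1, 41, 154, 39)
Output shape: (1, 41, 154, 39)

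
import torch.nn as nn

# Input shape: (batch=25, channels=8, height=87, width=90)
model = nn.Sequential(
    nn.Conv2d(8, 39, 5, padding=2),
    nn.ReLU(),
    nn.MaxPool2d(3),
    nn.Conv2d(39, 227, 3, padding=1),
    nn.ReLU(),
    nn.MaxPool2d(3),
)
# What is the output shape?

Input shape: (25, 8, 87, 90)
  -> after first Conv2d: (25, 39, 87, 90)
  -> after first MaxPool2d: (25, 39, 29, 30)
  -> after second Conv2d: (25, 227, 29, 30)
Output shape: (25, 227, 9, 10)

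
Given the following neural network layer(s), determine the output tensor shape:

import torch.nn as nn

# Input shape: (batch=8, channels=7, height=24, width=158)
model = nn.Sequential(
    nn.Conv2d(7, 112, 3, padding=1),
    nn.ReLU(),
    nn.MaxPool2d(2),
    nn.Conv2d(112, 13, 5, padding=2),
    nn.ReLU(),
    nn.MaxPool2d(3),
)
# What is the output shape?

Input shape: (8, 7, 24, 158)
  -> after first Conv2d: (8, 112, 24, 158)
  -> after first MaxPool2d: (8, 112, 12, 79)
  -> after second Conv2d: (8, 13, 12, 79)
Output shape: (8, 13, 4, 26)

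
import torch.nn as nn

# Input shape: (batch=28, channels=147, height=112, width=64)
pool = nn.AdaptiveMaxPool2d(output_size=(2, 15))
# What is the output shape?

Input shape: (28, 147, 112, 64)
Output shape: (28, 147, 2, 15)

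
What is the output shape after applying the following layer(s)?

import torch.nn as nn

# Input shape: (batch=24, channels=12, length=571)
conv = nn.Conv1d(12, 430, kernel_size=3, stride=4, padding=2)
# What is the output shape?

Input shape: (24, 12, 571)
Output shape: (24, 430, 144)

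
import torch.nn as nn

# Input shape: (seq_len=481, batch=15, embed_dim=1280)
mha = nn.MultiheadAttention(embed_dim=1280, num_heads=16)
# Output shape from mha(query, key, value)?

Input shape: (481, 15, 1280)
Output shape: (481, 15, 1280)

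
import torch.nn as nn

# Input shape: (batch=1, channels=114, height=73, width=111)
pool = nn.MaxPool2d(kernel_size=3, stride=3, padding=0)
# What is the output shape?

Input shape: (1, 114, 73, 111)
Output shape: (1, 114, 24, 37)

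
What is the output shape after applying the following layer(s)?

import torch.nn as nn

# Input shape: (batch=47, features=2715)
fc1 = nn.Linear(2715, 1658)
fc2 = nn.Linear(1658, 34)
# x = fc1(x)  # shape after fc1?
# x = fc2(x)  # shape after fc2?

Input shape: (47, 2715)
  -> after fc1: (47, 1658)
Output shape: (47, 34)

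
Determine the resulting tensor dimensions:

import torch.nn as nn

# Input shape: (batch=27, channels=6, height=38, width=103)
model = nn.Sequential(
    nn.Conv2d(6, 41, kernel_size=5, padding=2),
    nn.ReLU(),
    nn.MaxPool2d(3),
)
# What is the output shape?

Input shape: (27, 6, 38, 103)
  -> after Conv2d: (27, 41, 38, 103)
  -> after ReLU: (27, 41, 38, 103)
Output shape: (27, 41, 12, 34)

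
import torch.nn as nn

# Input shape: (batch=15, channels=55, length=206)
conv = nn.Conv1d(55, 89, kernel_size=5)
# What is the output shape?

Input shape: (15, 55, 206)
Output shape: (15, 89, 202)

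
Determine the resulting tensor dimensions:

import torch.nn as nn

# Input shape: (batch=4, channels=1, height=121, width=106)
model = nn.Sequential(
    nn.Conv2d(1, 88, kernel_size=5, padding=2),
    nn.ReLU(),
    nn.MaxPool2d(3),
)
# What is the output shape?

Input shape: (4, 1, 121, 106)
  -> after Conv2d: (4, 88, 121, 106)
  -> after ReLU: (4, 88, 121, 106)
Output shape: (4, 88, 40, 35)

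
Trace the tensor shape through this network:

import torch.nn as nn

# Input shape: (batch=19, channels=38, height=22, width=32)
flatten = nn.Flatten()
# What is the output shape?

Input shape: (19, 38, 22, 32)
Output shape: (19, 26752)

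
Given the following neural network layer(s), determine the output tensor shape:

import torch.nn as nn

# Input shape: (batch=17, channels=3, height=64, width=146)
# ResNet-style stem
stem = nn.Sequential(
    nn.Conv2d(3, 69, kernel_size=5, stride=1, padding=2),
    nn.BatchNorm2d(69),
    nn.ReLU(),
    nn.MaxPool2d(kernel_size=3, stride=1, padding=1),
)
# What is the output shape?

Input shape: (17, 3, 64, 146)
  -> after Conv2d 5x5 stride=1: (17, 69, 64, 146)
Output shape: (17, 69, 64, 146)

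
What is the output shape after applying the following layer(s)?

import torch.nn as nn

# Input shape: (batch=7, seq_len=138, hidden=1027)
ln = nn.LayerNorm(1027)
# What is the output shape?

Input shape: (7, 138, 1027)
Output shape: (7, 138, 1027)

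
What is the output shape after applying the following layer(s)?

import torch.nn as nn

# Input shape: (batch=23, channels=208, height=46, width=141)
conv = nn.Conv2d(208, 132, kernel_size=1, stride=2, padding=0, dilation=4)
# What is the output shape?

Input shape: (23, 208, 46, 141)
Output shape: (23, 132, 23, 71)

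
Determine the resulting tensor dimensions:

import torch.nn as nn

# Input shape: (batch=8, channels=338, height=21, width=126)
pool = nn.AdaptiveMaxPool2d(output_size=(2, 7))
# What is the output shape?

Input shape: (8, 338, 21, 126)
Output shape: (8, 338, 2, 7)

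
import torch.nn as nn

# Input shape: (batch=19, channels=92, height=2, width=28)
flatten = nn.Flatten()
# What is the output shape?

Input shape: (19, 92, 2, 28)
Output shape: (19, 5152)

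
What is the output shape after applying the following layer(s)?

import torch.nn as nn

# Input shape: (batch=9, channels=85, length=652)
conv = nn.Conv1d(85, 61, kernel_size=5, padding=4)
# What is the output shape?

Input shape: (9, 85, 652)
Output shape: (9, 61, 656)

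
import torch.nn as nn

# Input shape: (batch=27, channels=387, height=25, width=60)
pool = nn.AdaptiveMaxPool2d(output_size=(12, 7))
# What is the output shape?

Input shape: (27, 387, 25, 60)
Output shape: (27, 387, 12, 7)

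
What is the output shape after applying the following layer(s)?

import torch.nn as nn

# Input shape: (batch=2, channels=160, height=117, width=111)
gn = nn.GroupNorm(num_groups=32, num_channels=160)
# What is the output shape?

Input shape: (2, 160, 117, 111)
Output shape: (2, 160, 117, 111)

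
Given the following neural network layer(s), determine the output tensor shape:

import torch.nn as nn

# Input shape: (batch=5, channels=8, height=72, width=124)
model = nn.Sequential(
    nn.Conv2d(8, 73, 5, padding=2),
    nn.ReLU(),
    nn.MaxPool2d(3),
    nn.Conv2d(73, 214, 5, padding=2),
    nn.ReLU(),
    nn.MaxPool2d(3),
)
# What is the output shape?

Input shape: (5, 8, 72, 124)
  -> after first Conv2d: (5, 73, 72, 124)
  -> after first MaxPool2d: (5, 73, 24, 41)
  -> after second Conv2d: (5, 214, 24, 41)
Output shape: (5, 214, 8, 13)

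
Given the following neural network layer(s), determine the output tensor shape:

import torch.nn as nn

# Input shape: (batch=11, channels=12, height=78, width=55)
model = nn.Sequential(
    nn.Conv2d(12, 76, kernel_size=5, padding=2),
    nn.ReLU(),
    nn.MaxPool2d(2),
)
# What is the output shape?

Input shape: (11, 12, 78, 55)
  -> after Conv2d: (11, 76, 78, 55)
  -> after ReLU: (11, 76, 78, 55)
Output shape: (11, 76, 39, 27)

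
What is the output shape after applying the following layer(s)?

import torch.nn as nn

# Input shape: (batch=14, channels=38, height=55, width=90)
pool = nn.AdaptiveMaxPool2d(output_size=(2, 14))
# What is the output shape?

Input shape: (14, 38, 55, 90)
Output shape: (14, 38, 2, 14)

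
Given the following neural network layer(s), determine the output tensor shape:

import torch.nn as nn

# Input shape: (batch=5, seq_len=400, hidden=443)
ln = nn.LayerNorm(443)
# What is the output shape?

Input shape: (5, 400, 443)
Output shape: (5, 400, 443)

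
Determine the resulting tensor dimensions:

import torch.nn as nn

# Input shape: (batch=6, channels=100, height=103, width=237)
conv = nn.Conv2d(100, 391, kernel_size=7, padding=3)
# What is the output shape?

Input shape: (6, 100, 103, 237)
Output shape: (6, 391, 103, 237)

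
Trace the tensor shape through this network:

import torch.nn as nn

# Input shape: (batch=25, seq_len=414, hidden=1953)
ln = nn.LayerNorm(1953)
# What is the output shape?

Input shape: (25, 414, 1953)
Output shape: (25, 414, 1953)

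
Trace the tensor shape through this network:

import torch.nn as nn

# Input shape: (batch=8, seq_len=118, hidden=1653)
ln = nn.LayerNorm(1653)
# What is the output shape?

Input shape: (8, 118, 1653)
Output shape: (8, 118, 1653)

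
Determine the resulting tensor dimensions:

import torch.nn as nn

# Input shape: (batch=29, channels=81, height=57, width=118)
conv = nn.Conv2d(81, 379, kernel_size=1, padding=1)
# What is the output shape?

Input shape: (29, 81, 57, 118)
Output shape: (29, 379, 59, 120)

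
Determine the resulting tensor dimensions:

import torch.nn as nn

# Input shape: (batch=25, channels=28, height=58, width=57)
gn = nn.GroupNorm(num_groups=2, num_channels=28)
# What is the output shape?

Input shape: (25, 28, 58, 57)
Output shape: (25, 28, 58, 57)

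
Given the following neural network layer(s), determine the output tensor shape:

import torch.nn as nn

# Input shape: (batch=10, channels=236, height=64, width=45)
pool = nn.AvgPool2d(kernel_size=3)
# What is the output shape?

Input shape: (10, 236, 64, 45)
Output shape: (10, 236, 21, 15)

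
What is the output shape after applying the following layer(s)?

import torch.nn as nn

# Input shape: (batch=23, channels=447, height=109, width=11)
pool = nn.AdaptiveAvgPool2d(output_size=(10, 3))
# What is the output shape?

Input shape: (23, 447, 109, 11)
Output shape: (23, 447, 10, 3)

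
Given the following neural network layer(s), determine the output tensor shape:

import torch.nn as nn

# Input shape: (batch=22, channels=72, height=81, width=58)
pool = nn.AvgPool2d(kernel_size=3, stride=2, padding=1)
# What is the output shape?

Input shape: (22, 72, 81, 58)
Output shape: (22, 72, 41, 29)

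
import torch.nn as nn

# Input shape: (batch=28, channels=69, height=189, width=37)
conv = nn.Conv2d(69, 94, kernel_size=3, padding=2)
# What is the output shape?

Input shape: (28, 69, 189, 37)
Output shape: (28, 94, 191, 39)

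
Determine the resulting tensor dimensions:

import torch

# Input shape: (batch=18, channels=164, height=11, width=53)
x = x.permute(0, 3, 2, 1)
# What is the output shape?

Input shape: (18, 164, 11, 53)
Output shape: (18, 53, 11, 164)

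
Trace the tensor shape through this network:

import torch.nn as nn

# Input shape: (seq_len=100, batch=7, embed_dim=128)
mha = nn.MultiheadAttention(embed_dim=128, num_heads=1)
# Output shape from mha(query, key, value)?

Input shape: (100, 7, 128)
Output shape: (100, 7, 128)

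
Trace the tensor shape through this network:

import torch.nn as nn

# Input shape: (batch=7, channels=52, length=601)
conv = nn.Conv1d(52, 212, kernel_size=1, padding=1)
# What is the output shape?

Input shape: (7, 52, 601)
Output shape: (7, 212, 603)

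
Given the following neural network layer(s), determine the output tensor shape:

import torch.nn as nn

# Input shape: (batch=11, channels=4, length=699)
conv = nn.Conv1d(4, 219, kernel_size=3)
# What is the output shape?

Input shape: (11, 4, 699)
Output shape: (11, 219, 697)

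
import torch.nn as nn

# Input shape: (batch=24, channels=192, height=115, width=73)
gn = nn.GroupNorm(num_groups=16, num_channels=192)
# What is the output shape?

Input shape: (24, 192, 115, 73)
Output shape: (24, 192, 115, 73)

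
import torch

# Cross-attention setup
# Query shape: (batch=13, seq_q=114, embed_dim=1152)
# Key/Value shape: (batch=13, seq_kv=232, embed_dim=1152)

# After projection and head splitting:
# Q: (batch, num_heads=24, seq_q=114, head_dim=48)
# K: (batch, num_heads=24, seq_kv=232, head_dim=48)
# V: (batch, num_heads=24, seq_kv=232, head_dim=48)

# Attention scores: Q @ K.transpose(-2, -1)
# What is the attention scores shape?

Input shape: (13, 114, 1152)
Output shape: (13, 24, 114, 232)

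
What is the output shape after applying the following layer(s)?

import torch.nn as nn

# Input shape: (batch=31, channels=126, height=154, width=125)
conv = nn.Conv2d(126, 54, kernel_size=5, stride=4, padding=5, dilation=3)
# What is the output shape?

Input shape: (31, 126, 154, 125)
Output shape: (31, 54, 38, 31)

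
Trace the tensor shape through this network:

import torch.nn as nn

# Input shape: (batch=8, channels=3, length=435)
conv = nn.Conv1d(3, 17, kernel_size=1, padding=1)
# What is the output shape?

Input shape: (8, 3, 435)
Output shape: (8, 17, 437)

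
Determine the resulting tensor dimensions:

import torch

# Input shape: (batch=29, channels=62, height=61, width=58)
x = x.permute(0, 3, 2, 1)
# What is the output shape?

Input shape: (29, 62, 61, 58)
Output shape: (29, 58, 61, 62)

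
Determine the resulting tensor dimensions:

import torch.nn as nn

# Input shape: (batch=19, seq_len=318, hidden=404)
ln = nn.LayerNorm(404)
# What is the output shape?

Input shape: (19, 318, 404)
Output shape: (19, 318, 404)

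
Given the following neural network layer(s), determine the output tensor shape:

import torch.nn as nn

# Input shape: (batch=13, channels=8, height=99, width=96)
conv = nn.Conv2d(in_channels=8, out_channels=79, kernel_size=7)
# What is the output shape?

Input shape: (13, 8, 99, 96)
Output shape: (13, 79, 93, 90)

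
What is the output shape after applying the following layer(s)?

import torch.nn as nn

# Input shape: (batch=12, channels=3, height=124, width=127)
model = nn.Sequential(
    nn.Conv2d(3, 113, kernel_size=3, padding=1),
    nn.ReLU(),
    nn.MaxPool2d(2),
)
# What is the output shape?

Input shape: (12, 3, 124, 127)
  -> after Conv2d: (12, 113, 124, 127)
  -> after ReLU: (12, 113, 124, 127)
Output shape: (12, 113, 62, 63)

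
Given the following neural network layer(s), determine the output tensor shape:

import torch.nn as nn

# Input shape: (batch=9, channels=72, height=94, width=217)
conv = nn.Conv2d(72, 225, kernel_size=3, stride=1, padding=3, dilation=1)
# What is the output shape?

Input shape: (9, 72, 94, 217)
Output shape: (9, 225, 98, 221)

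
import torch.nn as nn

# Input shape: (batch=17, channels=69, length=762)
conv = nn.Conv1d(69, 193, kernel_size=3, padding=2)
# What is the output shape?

Input shape: (17, 69, 762)
Output shape: (17, 193, 764)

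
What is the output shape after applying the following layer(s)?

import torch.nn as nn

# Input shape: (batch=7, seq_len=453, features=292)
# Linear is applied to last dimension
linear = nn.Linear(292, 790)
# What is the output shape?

Input shape: (7, 453, 292)
Output shape: (7, 453, 790)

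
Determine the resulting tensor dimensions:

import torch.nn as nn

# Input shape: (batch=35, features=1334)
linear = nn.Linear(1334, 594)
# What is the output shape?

Input shape: (35, 1334)
Output shape: (35, 594)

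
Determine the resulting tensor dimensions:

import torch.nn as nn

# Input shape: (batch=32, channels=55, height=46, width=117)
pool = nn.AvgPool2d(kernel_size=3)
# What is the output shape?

Input shape: (32, 55, 46, 117)
Output shape: (32, 55, 15, 39)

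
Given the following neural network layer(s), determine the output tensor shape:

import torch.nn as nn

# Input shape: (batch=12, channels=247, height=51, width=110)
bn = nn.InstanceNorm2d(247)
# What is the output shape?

Input shape: (12, 247, 51, 110)
Output shape: (12, 247, 51, 110)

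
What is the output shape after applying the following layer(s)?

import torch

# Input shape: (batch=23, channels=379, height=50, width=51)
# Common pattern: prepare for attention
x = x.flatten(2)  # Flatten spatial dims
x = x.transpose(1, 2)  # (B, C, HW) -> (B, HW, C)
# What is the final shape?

Input shape: (23, 379, 50, 51)
  -> after flatten(2): (23, 379, 2550)
Output shape: (23, 2550, 379)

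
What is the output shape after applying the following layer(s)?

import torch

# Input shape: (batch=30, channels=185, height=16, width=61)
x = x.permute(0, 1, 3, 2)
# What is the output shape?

Input shape: (30, 185, 16, 61)
Output shape: (30, 185, 61, 16)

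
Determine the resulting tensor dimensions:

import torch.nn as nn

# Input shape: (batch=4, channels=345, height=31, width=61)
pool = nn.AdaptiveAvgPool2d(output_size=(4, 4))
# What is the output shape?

Input shape: (4, 345, 31, 61)
Output shape: (4, 345, 4, 4)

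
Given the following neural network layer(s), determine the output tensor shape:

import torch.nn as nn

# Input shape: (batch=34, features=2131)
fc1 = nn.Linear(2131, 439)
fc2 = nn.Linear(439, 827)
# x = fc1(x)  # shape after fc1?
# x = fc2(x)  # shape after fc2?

Input shape: (34, 2131)
  -> after fc1: (34, 439)
Output shape: (34, 827)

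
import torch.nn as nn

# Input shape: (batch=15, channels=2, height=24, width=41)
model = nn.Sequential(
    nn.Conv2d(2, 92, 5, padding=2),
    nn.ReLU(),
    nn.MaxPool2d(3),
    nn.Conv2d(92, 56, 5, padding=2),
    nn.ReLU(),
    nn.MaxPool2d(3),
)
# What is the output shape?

Input shape: (15, 2, 24, 41)
  -> after first Conv2d: (15, 92, 24, 41)
  -> after first MaxPool2d: (15, 92, 8, 13)
  -> after second Conv2d: (15, 56, 8, 13)
Output shape: (15, 56, 2, 4)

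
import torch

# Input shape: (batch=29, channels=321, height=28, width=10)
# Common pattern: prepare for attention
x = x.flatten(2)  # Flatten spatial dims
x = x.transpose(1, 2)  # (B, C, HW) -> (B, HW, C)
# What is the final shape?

Input shape: (29, 321, 28, 10)
  -> after flatten(2): (29, 321, 280)
Output shape: (29, 280, 321)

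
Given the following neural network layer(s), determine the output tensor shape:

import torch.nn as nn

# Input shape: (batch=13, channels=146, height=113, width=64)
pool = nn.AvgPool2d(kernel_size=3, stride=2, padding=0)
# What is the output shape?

Input shape: (13, 146, 113, 64)
Output shape: (13, 146, 56, 31)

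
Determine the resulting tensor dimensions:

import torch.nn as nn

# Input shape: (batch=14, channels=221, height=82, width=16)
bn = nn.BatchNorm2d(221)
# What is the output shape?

Input shape: (14, 221, 82, 16)
Output shape: (14, 221, 82, 16)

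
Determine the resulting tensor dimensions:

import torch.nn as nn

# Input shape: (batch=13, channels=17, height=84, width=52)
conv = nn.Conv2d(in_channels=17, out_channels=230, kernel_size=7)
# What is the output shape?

Input shape: (13, 17, 84, 52)
Output shape: (13, 230, 78, 46)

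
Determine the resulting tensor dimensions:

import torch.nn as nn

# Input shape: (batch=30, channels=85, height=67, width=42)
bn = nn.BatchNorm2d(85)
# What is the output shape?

Input shape: (30, 85, 67, 42)
Output shape: (30, 85, 67, 42)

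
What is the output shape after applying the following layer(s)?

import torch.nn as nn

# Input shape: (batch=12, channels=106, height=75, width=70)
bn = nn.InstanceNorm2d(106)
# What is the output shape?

Input shape: (12, 106, 75, 70)
Output shape: (12, 106, 75, 70)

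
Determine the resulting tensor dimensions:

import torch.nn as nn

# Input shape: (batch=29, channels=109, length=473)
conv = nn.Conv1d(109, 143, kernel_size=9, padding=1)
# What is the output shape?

Input shape: (29, 109, 473)
Output shape: (29, 143, 467)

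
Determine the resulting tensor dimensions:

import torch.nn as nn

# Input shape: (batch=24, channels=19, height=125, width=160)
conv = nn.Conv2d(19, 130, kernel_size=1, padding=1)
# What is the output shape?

Input shape: (24, 19, 125, 160)
Output shape: (24, 130, 127, 162)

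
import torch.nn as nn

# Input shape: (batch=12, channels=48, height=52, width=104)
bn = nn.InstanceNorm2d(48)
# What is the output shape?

Input shape: (12, 48, 52, 104)
Output shape: (12, 48, 52, 104)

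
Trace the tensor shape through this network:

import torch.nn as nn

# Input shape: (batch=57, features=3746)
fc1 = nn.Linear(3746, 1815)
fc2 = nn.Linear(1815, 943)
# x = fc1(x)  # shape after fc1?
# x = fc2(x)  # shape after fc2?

Input shape: (57, 3746)
  -> after fc1: (57, 1815)
Output shape: (57, 943)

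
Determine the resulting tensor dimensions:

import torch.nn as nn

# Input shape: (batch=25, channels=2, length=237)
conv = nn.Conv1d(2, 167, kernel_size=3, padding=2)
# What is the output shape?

Input shape: (25, 2, 237)
Output shape: (25, 167, 239)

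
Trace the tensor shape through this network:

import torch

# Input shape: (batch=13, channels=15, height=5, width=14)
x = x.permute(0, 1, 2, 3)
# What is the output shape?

Input shape: (13, 15, 5, 14)
Output shape: (13, 15, 5, 14)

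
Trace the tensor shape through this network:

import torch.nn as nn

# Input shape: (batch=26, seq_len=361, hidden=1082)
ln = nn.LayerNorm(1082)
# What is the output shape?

Input shape: (26, 361, 1082)
Output shape: (26, 361, 1082)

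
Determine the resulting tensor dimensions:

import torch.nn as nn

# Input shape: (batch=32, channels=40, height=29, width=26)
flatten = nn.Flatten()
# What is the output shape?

Input shape: (32, 40, 29, 26)
Output shape: (32, 30160)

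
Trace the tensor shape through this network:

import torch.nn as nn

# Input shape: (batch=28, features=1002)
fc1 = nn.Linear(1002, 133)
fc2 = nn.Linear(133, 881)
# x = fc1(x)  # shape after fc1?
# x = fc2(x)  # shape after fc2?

Input shape: (28, 1002)
  -> after fc1: (28, 133)
Output shape: (28, 881)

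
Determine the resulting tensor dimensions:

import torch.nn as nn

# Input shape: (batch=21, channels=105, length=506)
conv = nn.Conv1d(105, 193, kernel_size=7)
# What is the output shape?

Input shape: (21, 105, 506)
Output shape: (21, 193, 500)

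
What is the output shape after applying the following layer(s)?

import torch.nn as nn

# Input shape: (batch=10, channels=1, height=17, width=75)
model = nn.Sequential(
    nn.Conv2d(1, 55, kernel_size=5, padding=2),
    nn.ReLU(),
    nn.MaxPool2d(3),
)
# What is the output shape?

Input shape: (10, 1, 17, 75)
  -> after Conv2d: (10, 55, 17, 75)
  -> after ReLU: (10, 55, 17, 75)
Output shape: (10, 55, 5, 25)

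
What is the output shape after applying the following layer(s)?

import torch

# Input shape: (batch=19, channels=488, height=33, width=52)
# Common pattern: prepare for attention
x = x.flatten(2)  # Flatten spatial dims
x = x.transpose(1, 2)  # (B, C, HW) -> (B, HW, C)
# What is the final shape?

Input shape: (19, 488, 33, 52)
  -> after flatten(2): (19, 488, 1716)
Output shape: (19, 1716, 488)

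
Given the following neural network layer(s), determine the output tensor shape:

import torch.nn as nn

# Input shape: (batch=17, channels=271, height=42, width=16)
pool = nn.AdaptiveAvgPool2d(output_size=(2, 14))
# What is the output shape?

Input shape: (17, 271, 42, 16)
Output shape: (17, 271, 2, 14)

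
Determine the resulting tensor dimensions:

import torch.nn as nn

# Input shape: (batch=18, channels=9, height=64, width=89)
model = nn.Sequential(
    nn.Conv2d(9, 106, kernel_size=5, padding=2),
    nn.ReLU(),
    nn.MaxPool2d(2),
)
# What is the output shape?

Input shape: (18, 9, 64, 89)
  -> after Conv2d: (18, 106, 64, 89)
  -> after ReLU: (18, 106, 64, 89)
Output shape: (18, 106, 32, 44)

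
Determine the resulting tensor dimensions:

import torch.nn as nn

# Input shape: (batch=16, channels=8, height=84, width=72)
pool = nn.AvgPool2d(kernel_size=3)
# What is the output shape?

Input shape: (16, 8, 84, 72)
Output shape: (16, 8, 28, 24)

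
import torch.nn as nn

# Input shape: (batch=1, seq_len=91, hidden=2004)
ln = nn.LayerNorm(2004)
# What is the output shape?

Input shape: (1, 91, 2004)
Output shape: (1, 91, 2004)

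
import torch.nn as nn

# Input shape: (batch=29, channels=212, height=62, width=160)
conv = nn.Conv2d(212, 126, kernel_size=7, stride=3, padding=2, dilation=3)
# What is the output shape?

Input shape: (29, 212, 62, 160)
Output shape: (29, 126, 16, 49)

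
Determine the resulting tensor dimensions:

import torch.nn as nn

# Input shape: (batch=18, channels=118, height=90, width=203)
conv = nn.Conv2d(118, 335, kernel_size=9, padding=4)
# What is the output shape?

Input shape: (18, 118, 90, 203)
Output shape: (18, 335, 90, 203)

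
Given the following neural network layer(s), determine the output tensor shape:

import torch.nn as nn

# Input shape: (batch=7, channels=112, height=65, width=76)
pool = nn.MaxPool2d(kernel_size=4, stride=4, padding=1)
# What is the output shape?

Input shape: (7, 112, 65, 76)
Output shape: (7, 112, 16, 19)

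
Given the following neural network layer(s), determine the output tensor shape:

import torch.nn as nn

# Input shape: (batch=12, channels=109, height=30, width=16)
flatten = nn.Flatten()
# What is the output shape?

Input shape: (12, 109, 30, 16)
Output shape: (12, 52320)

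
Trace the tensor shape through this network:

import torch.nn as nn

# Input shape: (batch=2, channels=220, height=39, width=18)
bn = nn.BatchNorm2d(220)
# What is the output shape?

Input shape: (2, 220, 39, 18)
Output shape: (2, 220, 39, 18)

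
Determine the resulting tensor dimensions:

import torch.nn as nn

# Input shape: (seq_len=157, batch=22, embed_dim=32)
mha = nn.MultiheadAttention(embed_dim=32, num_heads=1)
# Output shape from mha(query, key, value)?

Input shape: (157, 22, 32)
Output shape: (157, 22, 32)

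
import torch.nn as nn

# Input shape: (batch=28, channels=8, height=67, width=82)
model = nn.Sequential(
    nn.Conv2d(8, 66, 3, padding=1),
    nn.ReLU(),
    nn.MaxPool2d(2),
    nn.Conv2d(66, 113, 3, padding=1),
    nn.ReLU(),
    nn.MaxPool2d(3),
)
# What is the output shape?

Input shape: (28, 8, 67, 82)
  -> after first Conv2d: (28, 66, 67, 82)
  -> after first MaxPool2d: (28, 66, 33, 41)
  -> after second Conv2d: (28, 113, 33, 41)
Output shape: (28, 113, 11, 13)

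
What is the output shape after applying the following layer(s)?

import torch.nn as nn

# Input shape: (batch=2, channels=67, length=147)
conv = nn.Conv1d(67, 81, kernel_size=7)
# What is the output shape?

Input shape: (2, 67, 147)
Output shape: (2, 81, 141)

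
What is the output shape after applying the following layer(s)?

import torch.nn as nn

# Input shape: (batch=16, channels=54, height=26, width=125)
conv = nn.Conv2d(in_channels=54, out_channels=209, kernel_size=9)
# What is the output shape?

Input shape: (16, 54, 26, 125)
Output shape: (16, 209, 18, 117)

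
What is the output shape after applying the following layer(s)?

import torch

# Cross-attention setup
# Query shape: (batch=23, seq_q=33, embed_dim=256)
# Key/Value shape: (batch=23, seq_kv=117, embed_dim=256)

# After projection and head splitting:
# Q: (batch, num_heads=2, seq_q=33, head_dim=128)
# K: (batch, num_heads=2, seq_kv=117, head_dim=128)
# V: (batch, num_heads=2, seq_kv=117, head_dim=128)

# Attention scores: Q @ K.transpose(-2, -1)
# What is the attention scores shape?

Input shape: (23, 33, 256)
Output shape: (23, 2, 33, 117)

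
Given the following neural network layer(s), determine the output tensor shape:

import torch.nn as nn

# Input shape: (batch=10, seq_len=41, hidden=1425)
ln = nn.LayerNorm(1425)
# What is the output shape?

Input shape: (10, 41, 1425)
Output shape: (10, 41, 1425)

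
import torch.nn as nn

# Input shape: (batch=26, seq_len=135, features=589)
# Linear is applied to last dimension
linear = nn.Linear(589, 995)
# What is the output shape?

Input shape: (26, 135, 589)
Output shape: (26, 135, 995)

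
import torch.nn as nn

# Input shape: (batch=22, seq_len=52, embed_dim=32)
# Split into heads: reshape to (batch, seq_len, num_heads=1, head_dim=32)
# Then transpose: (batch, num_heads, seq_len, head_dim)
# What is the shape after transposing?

Input shape: (22, 52, 32)
  -> after reshape: (22, 52, 1, 32)
Output shape: (22, 1, 52, 32)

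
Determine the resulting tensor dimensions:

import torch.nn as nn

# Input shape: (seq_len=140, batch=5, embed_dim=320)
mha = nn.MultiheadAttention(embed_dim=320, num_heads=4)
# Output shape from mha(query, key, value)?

Input shape: (140, 5, 320)
Output shape: (140, 5, 320)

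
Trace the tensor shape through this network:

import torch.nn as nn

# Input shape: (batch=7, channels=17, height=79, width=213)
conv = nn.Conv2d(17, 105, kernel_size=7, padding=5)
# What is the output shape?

Input shape: (7, 17, 79, 213)
Output shape: (7, 105, 83, 217)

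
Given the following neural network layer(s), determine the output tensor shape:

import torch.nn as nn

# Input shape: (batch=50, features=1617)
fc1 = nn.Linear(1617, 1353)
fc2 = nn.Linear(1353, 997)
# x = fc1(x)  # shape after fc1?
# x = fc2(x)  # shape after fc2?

Input shape: (50, 1617)
  -> after fc1: (50, 1353)
Output shape: (50, 997)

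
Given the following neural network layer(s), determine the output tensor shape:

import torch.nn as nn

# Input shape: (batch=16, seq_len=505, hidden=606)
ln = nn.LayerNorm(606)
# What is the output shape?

Input shape: (16, 505, 606)
Output shape: (16, 505, 606)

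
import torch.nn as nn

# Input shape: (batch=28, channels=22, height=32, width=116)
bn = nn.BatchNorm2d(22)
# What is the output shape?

Input shape: (28, 22, 32, 116)
Output shape: (28, 22, 32, 116)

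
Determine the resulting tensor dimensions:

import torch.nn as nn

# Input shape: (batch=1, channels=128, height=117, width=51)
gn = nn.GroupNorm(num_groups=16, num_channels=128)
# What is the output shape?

Input shape: (1, 128, 117, 51)
Output shape: (1, 128, 117, 51)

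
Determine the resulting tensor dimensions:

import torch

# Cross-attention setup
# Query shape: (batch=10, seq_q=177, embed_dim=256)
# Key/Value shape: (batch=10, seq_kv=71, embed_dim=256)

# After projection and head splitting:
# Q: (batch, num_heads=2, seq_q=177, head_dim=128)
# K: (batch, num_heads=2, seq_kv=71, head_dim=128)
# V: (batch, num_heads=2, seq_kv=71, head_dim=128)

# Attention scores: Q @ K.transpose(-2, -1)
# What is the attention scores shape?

Input shape: (10, 177, 256)
Output shape: (10, 2, 177, 71)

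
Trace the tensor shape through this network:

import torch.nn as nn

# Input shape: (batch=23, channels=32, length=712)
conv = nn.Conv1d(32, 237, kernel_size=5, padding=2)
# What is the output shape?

Input shape: (23, 32, 712)
Output shape: (23, 237, 712)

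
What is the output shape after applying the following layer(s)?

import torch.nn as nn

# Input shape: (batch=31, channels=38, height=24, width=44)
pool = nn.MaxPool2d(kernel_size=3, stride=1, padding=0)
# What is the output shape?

Input shape: (31, 38, 24, 44)
Output shape: (31, 38, 22, 42)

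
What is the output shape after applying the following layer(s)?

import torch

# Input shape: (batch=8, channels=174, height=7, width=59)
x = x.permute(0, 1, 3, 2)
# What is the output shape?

Input shape: (8, 174, 7, 59)
Output shape: (8, 174, 59, 7)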